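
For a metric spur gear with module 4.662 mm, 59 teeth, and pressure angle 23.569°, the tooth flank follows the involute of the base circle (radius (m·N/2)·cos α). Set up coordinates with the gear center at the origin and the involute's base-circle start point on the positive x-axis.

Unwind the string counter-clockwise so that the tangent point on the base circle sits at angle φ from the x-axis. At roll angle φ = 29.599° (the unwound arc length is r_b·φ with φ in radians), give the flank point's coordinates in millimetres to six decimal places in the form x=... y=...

pitch radius r_p = m·N/2 = 4.662·59/2 = 137.529000
base radius r_b = r_p·cos α = 137.529000·cos 23.569° = 126.056221
roll angle φ = 29.599° = 0.51660001 rad
x = r_b·(cos φ + φ·sin φ) = 126.056221·(0.86950355 + 0.51660001·0.49392669) = 141.771157
y = r_b·(sin φ − φ·cos φ) = 126.056221·(0.49392669 − 0.51660001·0.86950355) = 5.639901

x=141.771157 y=5.639901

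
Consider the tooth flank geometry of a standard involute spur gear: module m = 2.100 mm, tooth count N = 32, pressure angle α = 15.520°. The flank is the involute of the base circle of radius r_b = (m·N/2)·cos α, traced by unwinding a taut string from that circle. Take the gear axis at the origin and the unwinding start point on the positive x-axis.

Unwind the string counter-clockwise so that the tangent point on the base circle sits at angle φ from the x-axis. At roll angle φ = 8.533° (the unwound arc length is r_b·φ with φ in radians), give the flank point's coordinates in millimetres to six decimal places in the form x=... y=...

x=32.731893 y=0.035568

pitch radius r_p = m·N/2 = 2.100·32/2 = 33.600000
base radius r_b = r_p·cos α = 33.600000·cos 15.520° = 32.374847
roll angle φ = 8.533° = 0.14892895 rad
x = r_b·(cos φ + φ·sin φ) = 32.374847·(0.98893057 + 0.14892895·0.14837902) = 32.731893
y = r_b·(sin φ − φ·cos φ) = 32.374847·(0.14837902 − 0.14892895·0.98893057) = 0.035568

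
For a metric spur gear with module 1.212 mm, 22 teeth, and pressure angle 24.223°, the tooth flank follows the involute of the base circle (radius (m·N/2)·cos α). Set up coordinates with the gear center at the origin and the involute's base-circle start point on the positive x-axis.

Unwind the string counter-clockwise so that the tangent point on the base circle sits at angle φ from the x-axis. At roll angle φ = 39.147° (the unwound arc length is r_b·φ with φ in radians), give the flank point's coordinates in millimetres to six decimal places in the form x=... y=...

pitch radius r_p = m·N/2 = 1.212·22/2 = 13.332000
base radius r_b = r_p·cos α = 13.332000·cos 24.223° = 12.158191
roll angle φ = 39.147° = 0.68324404 rad
x = r_b·(cos φ + φ·sin φ) = 12.158191·(0.77552880 + 0.68324404·0.63131219) = 14.673344
y = r_b·(sin φ − φ·cos φ) = 12.158191·(0.63131219 − 0.68324404·0.77552880) = 1.233287

x=14.673344 y=1.233287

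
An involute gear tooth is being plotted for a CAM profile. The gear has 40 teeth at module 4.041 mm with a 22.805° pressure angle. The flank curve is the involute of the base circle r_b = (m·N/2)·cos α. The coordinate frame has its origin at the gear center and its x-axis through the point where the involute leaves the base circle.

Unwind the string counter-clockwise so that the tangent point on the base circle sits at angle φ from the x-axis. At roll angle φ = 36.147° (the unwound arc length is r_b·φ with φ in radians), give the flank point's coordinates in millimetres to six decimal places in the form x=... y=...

x=87.885753 y=5.991175

pitch radius r_p = m·N/2 = 4.041·40/2 = 80.820000
base radius r_b = r_p·cos α = 80.820000·cos 22.805° = 74.502247
roll angle φ = 36.147° = 0.63088416 rad
x = r_b·(cos φ + φ·sin φ) = 74.502247·(0.80750629 + 0.63088416·0.58985896) = 87.885753
y = r_b·(sin φ − φ·cos φ) = 74.502247·(0.58985896 − 0.63088416·0.80750629) = 5.991175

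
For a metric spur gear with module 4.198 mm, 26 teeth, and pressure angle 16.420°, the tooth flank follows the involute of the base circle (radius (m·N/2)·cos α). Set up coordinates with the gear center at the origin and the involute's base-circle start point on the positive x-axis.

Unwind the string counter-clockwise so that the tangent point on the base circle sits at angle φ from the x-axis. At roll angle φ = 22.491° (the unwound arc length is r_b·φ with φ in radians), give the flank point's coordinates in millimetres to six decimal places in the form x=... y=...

x=56.227326 y=1.039279

pitch radius r_p = m·N/2 = 4.198·26/2 = 54.574000
base radius r_b = r_p·cos α = 54.574000·cos 16.420° = 52.348219
roll angle φ = 22.491° = 0.39254200 rad
x = r_b·(cos φ + φ·sin φ) = 52.348219·(0.92393963 + 0.39254200·0.38253830) = 56.227326
y = r_b·(sin φ − φ·cos φ) = 52.348219·(0.38253830 − 0.39254200·0.92393963) = 1.039279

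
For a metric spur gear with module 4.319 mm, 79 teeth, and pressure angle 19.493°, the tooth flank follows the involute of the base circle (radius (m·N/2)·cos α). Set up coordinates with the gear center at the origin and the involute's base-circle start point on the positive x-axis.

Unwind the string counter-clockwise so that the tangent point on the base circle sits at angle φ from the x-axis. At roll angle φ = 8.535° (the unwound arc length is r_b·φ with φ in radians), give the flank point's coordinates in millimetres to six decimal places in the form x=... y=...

x=162.596519 y=0.176808

pitch radius r_p = m·N/2 = 4.319·79/2 = 170.600500
base radius r_b = r_p·cos α = 170.600500·cos 19.493° = 160.822066
roll angle φ = 8.535° = 0.14896385 rad
x = r_b·(cos φ + φ·sin φ) = 160.822066·(0.98892539 + 0.14896385·0.14841354) = 162.596519
y = r_b·(sin φ − φ·cos φ) = 160.822066·(0.14841354 − 0.14896385·0.98892539) = 0.176808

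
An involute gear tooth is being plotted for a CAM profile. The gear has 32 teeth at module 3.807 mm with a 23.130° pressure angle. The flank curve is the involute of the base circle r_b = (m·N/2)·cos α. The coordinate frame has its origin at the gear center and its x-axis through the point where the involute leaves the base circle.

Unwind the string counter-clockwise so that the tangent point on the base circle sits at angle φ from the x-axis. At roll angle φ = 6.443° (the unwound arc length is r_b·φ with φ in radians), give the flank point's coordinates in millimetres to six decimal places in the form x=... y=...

pitch radius r_p = m·N/2 = 3.807·32/2 = 60.912000
base radius r_b = r_p·cos α = 60.912000·cos 23.130° = 56.015646
roll angle φ = 6.443° = 0.11245156 rad
x = r_b·(cos φ + φ·sin φ) = 56.015646·(0.99368398 + 0.11245156·0.11221472) = 56.368696
y = r_b·(sin φ − φ·cos φ) = 56.015646·(0.11221472 − 0.11245156·0.99368398) = 0.026518

x=56.368696 y=0.026518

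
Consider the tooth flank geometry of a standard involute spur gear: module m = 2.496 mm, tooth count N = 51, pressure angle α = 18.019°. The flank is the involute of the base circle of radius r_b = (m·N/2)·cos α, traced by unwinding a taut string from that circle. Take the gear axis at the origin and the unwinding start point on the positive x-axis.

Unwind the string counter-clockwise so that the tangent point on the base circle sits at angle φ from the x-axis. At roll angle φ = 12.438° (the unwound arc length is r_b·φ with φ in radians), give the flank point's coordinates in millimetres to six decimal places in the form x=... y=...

pitch radius r_p = m·N/2 = 2.496·51/2 = 63.648000
base radius r_b = r_p·cos α = 63.648000·cos 18.019° = 60.526320
roll angle φ = 12.438° = 0.21708405 rad
x = r_b·(cos φ + φ·sin φ) = 60.526320·(0.97652965 + 0.21708405·0.21538303) = 61.935727
y = r_b·(sin φ − φ·cos φ) = 60.526320·(0.21538303 − 0.21708405·0.97652965) = 0.205428

x=61.935727 y=0.205428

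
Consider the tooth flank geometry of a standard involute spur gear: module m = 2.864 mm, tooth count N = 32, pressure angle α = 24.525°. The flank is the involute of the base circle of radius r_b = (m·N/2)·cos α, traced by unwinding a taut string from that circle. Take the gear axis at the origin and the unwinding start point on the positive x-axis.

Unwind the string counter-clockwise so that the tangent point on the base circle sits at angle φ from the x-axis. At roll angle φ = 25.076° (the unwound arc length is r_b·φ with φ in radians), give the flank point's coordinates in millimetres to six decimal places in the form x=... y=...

x=45.493335 y=1.142809

pitch radius r_p = m·N/2 = 2.864·32/2 = 45.824000
base radius r_b = r_p·cos α = 45.824000·cos 24.525° = 41.689770
roll angle φ = 25.076° = 0.43765876 rad
x = r_b·(cos φ + φ·sin φ) = 41.689770·(0.90574641 + 0.43765876·0.42382006) = 45.493335
y = r_b·(sin φ − φ·cos φ) = 41.689770·(0.42382006 − 0.43765876·0.90574641) = 1.142809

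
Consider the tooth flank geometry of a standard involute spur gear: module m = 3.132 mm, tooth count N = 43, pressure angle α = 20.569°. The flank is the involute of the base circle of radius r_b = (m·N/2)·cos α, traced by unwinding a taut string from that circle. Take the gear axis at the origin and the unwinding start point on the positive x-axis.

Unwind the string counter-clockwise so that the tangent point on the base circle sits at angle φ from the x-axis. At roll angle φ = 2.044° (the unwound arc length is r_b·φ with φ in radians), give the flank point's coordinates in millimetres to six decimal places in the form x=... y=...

x=63.085292 y=0.000954

pitch radius r_p = m·N/2 = 3.132·43/2 = 67.338000
base radius r_b = r_p·cos α = 67.338000·cos 20.569° = 63.045187
roll angle φ = 2.044° = 0.03567453 rad
x = r_b·(cos φ + φ·sin φ) = 63.045187·(0.99936373 + 0.03567453·0.03566696) = 63.085292
y = r_b·(sin φ − φ·cos φ) = 63.045187·(0.03566696 − 0.03567453·0.99936373) = 0.000954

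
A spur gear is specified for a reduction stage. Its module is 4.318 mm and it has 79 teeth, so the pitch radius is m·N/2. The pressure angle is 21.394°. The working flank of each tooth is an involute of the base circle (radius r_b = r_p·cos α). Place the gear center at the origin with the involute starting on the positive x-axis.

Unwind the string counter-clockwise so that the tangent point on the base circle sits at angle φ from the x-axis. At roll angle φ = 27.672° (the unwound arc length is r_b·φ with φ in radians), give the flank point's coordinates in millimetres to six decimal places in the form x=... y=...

x=176.263791 y=5.825612

pitch radius r_p = m·N/2 = 4.318·79/2 = 170.561000
base radius r_b = r_p·cos α = 170.561000·cos 21.394° = 158.808327
roll angle φ = 27.672° = 0.48296751 rad
x = r_b·(cos φ + φ·sin φ) = 158.808327·(0.88562068 + 0.48296751·0.46440931) = 176.263791
y = r_b·(sin φ − φ·cos φ) = 158.808327·(0.46440931 − 0.48296751·0.88562068) = 5.825612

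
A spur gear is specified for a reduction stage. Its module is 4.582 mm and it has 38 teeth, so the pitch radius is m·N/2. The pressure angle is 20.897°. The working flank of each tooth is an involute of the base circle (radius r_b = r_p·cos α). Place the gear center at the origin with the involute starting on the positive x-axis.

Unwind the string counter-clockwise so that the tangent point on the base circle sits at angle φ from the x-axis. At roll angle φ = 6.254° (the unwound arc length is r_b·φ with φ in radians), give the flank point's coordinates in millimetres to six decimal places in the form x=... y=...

x=81.814664 y=0.035215

pitch radius r_p = m·N/2 = 4.582·38/2 = 87.058000
base radius r_b = r_p·cos α = 87.058000·cos 20.897° = 81.331599
roll angle φ = 6.254° = 0.10915289 rad
x = r_b·(cos φ + φ·sin φ) = 81.331599·(0.99404874 + 0.10915289·0.10893627) = 81.814664
y = r_b·(sin φ − φ·cos φ) = 81.331599·(0.10893627 − 0.10915289·0.99404874) = 0.035215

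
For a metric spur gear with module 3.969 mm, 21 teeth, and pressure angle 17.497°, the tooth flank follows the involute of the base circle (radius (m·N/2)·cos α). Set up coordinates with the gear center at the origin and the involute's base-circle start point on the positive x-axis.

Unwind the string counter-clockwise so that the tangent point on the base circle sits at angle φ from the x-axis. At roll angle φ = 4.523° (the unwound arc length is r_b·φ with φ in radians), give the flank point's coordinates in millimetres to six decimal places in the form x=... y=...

x=39.869984 y=0.006514

pitch radius r_p = m·N/2 = 3.969·21/2 = 41.674500
base radius r_b = r_p·cos α = 41.674500·cos 17.497° = 39.746333
roll angle φ = 4.523° = 0.07894124 rad
x = r_b·(cos φ + φ·sin φ) = 39.746333·(0.99688576 + 0.07894124·0.07885928) = 39.869984
y = r_b·(sin φ − φ·cos φ) = 39.746333·(0.07885928 − 0.07894124·0.99688576) = 0.006514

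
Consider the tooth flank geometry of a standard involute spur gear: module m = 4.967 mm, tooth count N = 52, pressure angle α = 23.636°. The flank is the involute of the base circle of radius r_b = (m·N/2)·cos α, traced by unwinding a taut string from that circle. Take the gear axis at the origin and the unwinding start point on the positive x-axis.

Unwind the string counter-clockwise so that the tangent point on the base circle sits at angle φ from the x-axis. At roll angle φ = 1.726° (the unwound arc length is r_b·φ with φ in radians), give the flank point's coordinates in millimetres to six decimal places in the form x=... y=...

x=118.362076 y=0.001078

pitch radius r_p = m·N/2 = 4.967·52/2 = 129.142000
base radius r_b = r_p·cos α = 129.142000·cos 23.636° = 118.308407
roll angle φ = 1.726° = 0.03012438 rad
x = r_b·(cos φ + φ·sin φ) = 118.308407·(0.99954630 + 0.03012438·0.03011983) = 118.362076
y = r_b·(sin φ − φ·cos φ) = 118.308407·(0.03011983 − 0.03012438·0.99954630) = 0.001078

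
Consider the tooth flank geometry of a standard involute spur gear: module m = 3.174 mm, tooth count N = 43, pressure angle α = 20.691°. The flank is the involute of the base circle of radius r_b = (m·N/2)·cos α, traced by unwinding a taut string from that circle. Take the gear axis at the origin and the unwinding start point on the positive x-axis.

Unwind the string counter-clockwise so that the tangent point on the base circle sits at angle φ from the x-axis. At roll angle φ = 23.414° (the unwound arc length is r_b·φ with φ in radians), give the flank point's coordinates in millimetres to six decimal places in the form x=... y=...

pitch radius r_p = m·N/2 = 3.174·43/2 = 68.241000
base radius r_b = r_p·cos α = 68.241000·cos 20.691° = 63.839424
roll angle φ = 23.414° = 0.40865139 rad
x = r_b·(cos φ + φ·sin φ) = 63.839424·(0.91765756 + 0.40865139·0.39737213) = 68.949402
y = r_b·(sin φ − φ·cos φ) = 63.839424·(0.39737213 − 0.40865139·0.91765756) = 1.428094

x=68.949402 y=1.428094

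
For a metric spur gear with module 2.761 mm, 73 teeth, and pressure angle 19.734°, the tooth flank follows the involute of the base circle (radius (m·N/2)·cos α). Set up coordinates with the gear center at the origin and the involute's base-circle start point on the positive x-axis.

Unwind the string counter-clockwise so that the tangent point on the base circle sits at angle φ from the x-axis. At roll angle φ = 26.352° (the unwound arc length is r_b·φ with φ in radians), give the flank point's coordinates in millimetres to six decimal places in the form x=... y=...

pitch radius r_p = m·N/2 = 2.761·73/2 = 100.776500
base radius r_b = r_p·cos α = 100.776500·cos 19.734° = 94.857931
roll angle φ = 26.352° = 0.45992916 rad
x = r_b·(cos φ + φ·sin φ) = 94.857931·(0.89608394 + 0.45992916·0.44388463) = 104.366436
y = r_b·(sin φ − φ·cos φ) = 94.857931·(0.44388463 − 0.45992916·0.89608394) = 3.011691

x=104.366436 y=3.011691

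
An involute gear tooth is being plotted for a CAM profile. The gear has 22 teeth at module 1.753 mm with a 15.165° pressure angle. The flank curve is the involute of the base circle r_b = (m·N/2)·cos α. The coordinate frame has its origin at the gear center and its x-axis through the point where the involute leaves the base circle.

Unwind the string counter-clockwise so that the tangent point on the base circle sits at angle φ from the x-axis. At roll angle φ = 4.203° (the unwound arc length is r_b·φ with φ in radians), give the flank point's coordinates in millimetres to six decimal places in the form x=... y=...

x=18.661506 y=0.002448

pitch radius r_p = m·N/2 = 1.753·22/2 = 19.283000
base radius r_b = r_p·cos α = 19.283000·cos 15.165° = 18.611498
roll angle φ = 4.203° = 0.07335619 rad
x = r_b·(cos φ + φ·sin φ) = 18.611498·(0.99731064 + 0.07335619·0.07329042) = 18.661506
y = r_b·(sin φ − φ·cos φ) = 18.611498·(0.07329042 − 0.07335619·0.99731064) = 0.002448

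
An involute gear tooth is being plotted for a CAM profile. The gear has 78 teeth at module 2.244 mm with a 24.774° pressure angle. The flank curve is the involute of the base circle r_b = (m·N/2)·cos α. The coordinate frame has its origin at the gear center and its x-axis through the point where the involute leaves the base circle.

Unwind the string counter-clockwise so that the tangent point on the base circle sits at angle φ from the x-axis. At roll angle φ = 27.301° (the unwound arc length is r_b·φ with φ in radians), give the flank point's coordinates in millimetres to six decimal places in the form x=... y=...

pitch radius r_p = m·N/2 = 2.244·78/2 = 87.516000
base radius r_b = r_p·cos α = 87.516000·cos 24.774° = 79.461704
roll angle φ = 27.301° = 0.47649234 rad
x = r_b·(cos φ + φ·sin φ) = 79.461704·(0.88860923 + 0.47649234·0.45866506) = 87.976789
y = r_b·(sin φ − φ·cos φ) = 79.461704·(0.45866506 − 0.47649234·0.88860923) = 2.800991

x=87.976789 y=2.800991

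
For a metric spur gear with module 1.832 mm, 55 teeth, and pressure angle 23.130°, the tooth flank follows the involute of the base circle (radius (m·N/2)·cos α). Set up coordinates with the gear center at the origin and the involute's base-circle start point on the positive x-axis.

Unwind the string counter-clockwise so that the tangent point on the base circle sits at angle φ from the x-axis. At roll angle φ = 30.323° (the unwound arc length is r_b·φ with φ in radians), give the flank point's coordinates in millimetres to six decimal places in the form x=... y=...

pitch radius r_p = m·N/2 = 1.832·55/2 = 50.380000
base radius r_b = r_p·cos α = 50.380000·cos 23.130° = 46.330251
roll angle φ = 30.323° = 0.52923619 rad
x = r_b·(cos φ + φ·sin φ) = 46.330251·(0.86319295 + 0.52923619·0.50487417) = 52.371282
y = r_b·(sin φ − φ·cos φ) = 46.330251·(0.50487417 − 0.52923619·0.86319295) = 2.225762

x=52.371282 y=2.225762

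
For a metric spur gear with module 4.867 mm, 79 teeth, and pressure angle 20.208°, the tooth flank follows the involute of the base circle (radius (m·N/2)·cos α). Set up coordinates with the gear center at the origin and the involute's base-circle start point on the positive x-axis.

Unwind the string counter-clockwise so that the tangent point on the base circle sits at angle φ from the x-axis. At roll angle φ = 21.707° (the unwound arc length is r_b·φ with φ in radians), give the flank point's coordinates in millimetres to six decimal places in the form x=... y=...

pitch radius r_p = m·N/2 = 4.867·79/2 = 192.246500
base radius r_b = r_p·cos α = 192.246500·cos 20.208° = 180.412728
roll angle φ = 21.707° = 0.37885862 rad
x = r_b·(cos φ + φ·sin φ) = 180.412728·(0.92908739 + 0.37885862·0.36986027) = 192.899480
y = r_b·(sin φ − φ·cos φ) = 180.412728·(0.36986027 − 0.37885862·0.92908739) = 3.223525

x=192.899480 y=3.223525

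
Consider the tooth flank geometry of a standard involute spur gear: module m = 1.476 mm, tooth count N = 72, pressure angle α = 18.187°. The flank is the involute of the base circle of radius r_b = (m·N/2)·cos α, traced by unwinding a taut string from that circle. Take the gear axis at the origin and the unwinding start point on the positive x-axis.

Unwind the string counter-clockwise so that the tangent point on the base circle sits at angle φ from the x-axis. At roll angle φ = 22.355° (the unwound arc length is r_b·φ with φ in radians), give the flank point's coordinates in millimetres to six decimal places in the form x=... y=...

x=54.178908 y=0.984331

pitch radius r_p = m·N/2 = 1.476·72/2 = 53.136000
base radius r_b = r_p·cos α = 53.136000·cos 18.187° = 50.481479
roll angle φ = 22.355° = 0.39016835 rad
x = r_b·(cos φ + φ·sin φ) = 50.481479·(0.92484504 + 0.39016835·0.38034412) = 54.178908
y = r_b·(sin φ − φ·cos φ) = 50.481479·(0.38034412 − 0.39016835·0.92484504) = 0.984331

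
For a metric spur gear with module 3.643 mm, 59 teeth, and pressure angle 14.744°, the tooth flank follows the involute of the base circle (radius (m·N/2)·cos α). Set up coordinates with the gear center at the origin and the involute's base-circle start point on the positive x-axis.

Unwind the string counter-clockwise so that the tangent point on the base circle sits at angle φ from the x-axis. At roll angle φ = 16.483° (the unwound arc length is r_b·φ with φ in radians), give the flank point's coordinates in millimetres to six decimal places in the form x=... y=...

pitch radius r_p = m·N/2 = 3.643·59/2 = 107.468500
base radius r_b = r_p·cos α = 107.468500·cos 14.744° = 103.929841
roll angle φ = 16.483° = 0.28768262 rad
x = r_b·(cos φ + φ·sin φ) = 103.929841·(0.95890396 + 0.28768262·0.28373084) = 108.141951
y = r_b·(sin φ − φ·cos φ) = 103.929841·(0.28373084 − 0.28768262·0.95890396) = 0.818015

x=108.141951 y=0.818015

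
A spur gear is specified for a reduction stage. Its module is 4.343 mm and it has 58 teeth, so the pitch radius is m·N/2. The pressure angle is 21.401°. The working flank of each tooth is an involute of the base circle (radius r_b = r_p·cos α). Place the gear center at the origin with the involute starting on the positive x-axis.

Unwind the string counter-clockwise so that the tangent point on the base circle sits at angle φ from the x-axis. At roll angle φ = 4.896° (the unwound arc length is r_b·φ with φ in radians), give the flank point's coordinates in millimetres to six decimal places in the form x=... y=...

pitch radius r_p = m·N/2 = 4.343·58/2 = 125.947000
base radius r_b = r_p·cos α = 125.947000·cos 21.401° = 117.262885
roll angle φ = 4.896° = 0.08545132 rad
x = r_b·(cos φ + φ·sin φ) = 117.262885·(0.99635126 + 0.08545132·0.08534736) = 117.690226
y = r_b·(sin φ − φ·cos φ) = 117.262885·(0.08534736 − 0.08545132·0.99635126) = 0.024371

x=117.690226 y=0.024371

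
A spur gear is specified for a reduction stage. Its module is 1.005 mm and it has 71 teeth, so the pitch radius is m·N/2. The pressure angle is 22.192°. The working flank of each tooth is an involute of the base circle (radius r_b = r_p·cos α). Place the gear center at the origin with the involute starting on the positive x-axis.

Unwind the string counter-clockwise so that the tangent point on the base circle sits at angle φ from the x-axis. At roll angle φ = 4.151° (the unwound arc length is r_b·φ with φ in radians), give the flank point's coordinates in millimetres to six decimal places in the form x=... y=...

pitch radius r_p = m·N/2 = 1.005·71/2 = 35.677500
base radius r_b = r_p·cos α = 35.677500·cos 22.192° = 33.034630
roll angle φ = 4.151° = 0.07244862 rad
x = r_b·(cos φ + φ·sin φ) = 33.034630·(0.99737675 + 0.07244862·0.07238526) = 33.121212
y = r_b·(sin φ − φ·cos φ) = 33.034630·(0.07238526 − 0.07244862·0.99737675) = 0.004185

x=33.121212 y=0.004185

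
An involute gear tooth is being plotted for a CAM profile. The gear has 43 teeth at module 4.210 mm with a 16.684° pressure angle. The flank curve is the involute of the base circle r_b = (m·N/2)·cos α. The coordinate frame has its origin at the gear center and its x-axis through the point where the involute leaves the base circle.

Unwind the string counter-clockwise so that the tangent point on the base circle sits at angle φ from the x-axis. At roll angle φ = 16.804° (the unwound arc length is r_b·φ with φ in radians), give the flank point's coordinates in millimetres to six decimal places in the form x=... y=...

x=90.353754 y=0.722854

pitch radius r_p = m·N/2 = 4.210·43/2 = 90.515000
base radius r_b = r_p·cos α = 90.515000·cos 16.684° = 86.704563
roll angle φ = 16.804° = 0.29328513 rad
x = r_b·(cos φ + φ·sin φ) = 86.704563·(0.95729932 + 0.29328513·0.28909863) = 90.353754
y = r_b·(sin φ − φ·cos φ) = 86.704563·(0.28909863 − 0.29328513·0.95729932) = 0.722854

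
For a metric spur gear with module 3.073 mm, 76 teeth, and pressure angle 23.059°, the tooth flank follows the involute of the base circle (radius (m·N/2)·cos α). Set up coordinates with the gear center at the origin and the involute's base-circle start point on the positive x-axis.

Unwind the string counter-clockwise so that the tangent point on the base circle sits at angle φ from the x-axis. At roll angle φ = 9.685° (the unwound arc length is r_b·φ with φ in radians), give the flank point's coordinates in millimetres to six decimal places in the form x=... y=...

x=108.968037 y=0.172485

pitch radius r_p = m·N/2 = 3.073·76/2 = 116.774000
base radius r_b = r_p·cos α = 116.774000·cos 23.059° = 107.443992
roll angle φ = 9.685° = 0.16903514 rad
x = r_b·(cos φ + φ·sin φ) = 107.443992·(0.98574755 + 0.16903514·0.16823132) = 108.968037
y = r_b·(sin φ − φ·cos φ) = 107.443992·(0.16823132 − 0.16903514·0.98574755) = 0.172485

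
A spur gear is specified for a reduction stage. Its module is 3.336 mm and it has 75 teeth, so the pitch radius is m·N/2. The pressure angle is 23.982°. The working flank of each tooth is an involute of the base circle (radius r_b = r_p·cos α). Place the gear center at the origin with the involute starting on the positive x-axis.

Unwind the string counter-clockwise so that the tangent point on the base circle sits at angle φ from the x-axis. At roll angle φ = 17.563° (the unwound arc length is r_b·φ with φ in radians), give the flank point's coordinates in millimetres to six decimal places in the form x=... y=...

pitch radius r_p = m·N/2 = 3.336·75/2 = 125.100000
base radius r_b = r_p·cos α = 125.100000·cos 23.982° = 114.300516
roll angle φ = 17.563° = 0.30653218 rad
x = r_b·(cos φ + φ·sin φ) = 114.300516·(0.95338573 + 0.30653218·0.30175428) = 119.544982
y = r_b·(sin φ − φ·cos φ) = 114.300516·(0.30175428 − 0.30653218·0.95338573) = 1.087099

x=119.544982 y=1.087099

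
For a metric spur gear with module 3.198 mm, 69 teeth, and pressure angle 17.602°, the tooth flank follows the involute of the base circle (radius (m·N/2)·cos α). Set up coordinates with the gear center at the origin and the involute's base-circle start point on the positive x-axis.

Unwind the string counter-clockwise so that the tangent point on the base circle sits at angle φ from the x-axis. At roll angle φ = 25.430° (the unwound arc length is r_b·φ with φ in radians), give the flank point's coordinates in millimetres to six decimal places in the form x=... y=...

pitch radius r_p = m·N/2 = 3.198·69/2 = 110.331000
base radius r_b = r_p·cos α = 110.331000·cos 17.602° = 105.165315
roll angle φ = 25.430° = 0.44383723 rad
x = r_b·(cos φ + φ·sin φ) = 105.165315·(0.90311058 + 0.44383723·0.42940806) = 115.019080
y = r_b·(sin φ − φ·cos φ) = 105.165315·(0.42940806 − 0.44383723·0.90311058) = 3.004990

x=115.019080 y=3.004990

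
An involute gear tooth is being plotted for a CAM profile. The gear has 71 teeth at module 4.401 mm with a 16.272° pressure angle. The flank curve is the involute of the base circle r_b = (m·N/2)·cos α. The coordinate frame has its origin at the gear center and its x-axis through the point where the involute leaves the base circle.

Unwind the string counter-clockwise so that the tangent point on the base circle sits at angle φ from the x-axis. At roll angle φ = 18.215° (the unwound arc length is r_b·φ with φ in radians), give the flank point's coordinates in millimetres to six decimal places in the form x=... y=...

x=157.365578 y=1.590111

pitch radius r_p = m·N/2 = 4.401·71/2 = 156.235500
base radius r_b = r_p·cos α = 156.235500·cos 16.272° = 149.977071
roll angle φ = 18.215° = 0.31791172 rad
x = r_b·(cos φ + φ·sin φ) = 149.977071·(0.94989025 + 0.31791172·0.31258361) = 157.365578
y = r_b·(sin φ − φ·cos φ) = 149.977071·(0.31258361 − 0.31791172·0.94989025) = 1.590111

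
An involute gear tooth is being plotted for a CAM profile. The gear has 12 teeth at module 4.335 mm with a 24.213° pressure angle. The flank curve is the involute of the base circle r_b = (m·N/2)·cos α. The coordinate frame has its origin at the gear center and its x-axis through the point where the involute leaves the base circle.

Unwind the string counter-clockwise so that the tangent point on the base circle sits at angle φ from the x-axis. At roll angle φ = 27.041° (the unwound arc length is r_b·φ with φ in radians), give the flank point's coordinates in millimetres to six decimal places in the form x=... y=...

pitch radius r_p = m·N/2 = 4.335·12/2 = 26.010000
base radius r_b = r_p·cos α = 26.010000·cos 24.213° = 23.721824
roll angle φ = 27.041° = 0.47195448 rad
x = r_b·(cos φ + φ·sin φ) = 23.721824·(0.89068143 + 0.47195448·0.45462797) = 26.218431
y = r_b·(sin φ − φ·cos φ) = 23.721824·(0.45462797 − 0.47195448·0.89068143) = 0.812873

x=26.218431 y=0.812873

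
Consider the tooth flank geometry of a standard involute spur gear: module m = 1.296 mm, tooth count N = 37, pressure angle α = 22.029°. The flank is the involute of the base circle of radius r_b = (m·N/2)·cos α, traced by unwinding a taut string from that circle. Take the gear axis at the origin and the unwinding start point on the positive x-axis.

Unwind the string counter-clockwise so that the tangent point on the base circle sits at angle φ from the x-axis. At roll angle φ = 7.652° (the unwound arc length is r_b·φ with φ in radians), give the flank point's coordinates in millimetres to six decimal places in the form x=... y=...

pitch radius r_p = m·N/2 = 1.296·37/2 = 23.976000
base radius r_b = r_p·cos α = 23.976000·cos 22.029° = 22.225611
roll angle φ = 7.652° = 0.13355259 rad
x = r_b·(cos φ + φ·sin φ) = 22.225611·(0.99109510 + 0.13355259·0.13315593) = 22.422940
y = r_b·(sin φ − φ·cos φ) = 22.225611·(0.13315593 − 0.13355259·0.99109510) = 0.017616

x=22.422940 y=0.017616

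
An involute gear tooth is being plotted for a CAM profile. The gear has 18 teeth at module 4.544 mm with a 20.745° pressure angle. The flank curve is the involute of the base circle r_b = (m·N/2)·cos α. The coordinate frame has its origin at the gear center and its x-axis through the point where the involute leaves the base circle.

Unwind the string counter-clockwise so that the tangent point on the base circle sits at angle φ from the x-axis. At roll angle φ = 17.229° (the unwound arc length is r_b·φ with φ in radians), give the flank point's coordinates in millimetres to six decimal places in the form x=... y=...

pitch radius r_p = m·N/2 = 4.544·18/2 = 40.896000
base radius r_b = r_p·cos α = 40.896000·cos 20.745° = 38.244554
roll angle φ = 17.229° = 0.30070278 rad
x = r_b·(cos φ + φ·sin φ) = 38.244554·(0.95512857 + 0.30070278·0.29619152) = 39.934741
y = r_b·(sin φ − φ·cos φ) = 38.244554·(0.29619152 − 0.30070278·0.95512857) = 0.343501

x=39.934741 y=0.343501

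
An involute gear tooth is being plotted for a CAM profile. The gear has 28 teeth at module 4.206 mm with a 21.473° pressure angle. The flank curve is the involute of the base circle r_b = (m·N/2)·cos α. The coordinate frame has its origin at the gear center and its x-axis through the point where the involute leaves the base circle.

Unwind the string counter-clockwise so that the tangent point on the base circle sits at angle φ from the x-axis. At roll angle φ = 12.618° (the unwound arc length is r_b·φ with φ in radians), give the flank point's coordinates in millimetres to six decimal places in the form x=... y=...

pitch radius r_p = m·N/2 = 4.206·28/2 = 58.884000
base radius r_b = r_p·cos α = 58.884000·cos 21.473° = 54.796872
roll angle φ = 12.618° = 0.22022565 rad
x = r_b·(cos φ + φ·sin φ) = 54.796872·(0.97584818 + 0.22022565·0.21844982) = 56.109610
y = r_b·(sin φ − φ·cos φ) = 54.796872·(0.21844982 − 0.22022565·0.97584818) = 0.194147

x=56.109610 y=0.194147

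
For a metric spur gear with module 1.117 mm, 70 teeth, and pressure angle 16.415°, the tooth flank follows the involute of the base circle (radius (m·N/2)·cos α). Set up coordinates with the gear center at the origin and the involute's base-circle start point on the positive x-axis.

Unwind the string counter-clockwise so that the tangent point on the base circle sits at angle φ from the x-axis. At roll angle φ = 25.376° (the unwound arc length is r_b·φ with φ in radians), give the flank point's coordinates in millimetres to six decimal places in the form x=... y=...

pitch radius r_p = m·N/2 = 1.117·70/2 = 39.095000
base radius r_b = r_p·cos α = 39.095000·cos 16.415° = 37.501489
roll angle φ = 25.376° = 0.44289475 rad
x = r_b·(cos φ + φ·sin φ) = 37.501489·(0.90351489 + 0.44289475·0.42855671) = 41.001143
y = r_b·(sin φ − φ·cos φ) = 37.501489·(0.42855671 − 0.44289475·0.90351489) = 1.064844

x=41.001143 y=1.064844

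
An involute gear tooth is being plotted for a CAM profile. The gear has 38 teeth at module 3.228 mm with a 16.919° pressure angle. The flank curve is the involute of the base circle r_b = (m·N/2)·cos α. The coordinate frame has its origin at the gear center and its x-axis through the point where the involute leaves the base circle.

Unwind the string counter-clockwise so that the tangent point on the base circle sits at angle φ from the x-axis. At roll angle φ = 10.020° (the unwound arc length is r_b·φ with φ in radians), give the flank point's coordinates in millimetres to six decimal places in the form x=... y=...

x=59.567812 y=0.104293

pitch radius r_p = m·N/2 = 3.228·38/2 = 61.332000
base radius r_b = r_p·cos α = 61.332000·cos 16.919° = 58.677375
roll angle φ = 10.020° = 0.17488199 rad
x = r_b·(cos φ + φ·sin φ) = 58.677375·(0.98474708 + 0.17488199·0.17399193) = 59.567812
y = r_b·(sin φ − φ·cos φ) = 58.677375·(0.17399193 − 0.17488199·0.98474708) = 0.104293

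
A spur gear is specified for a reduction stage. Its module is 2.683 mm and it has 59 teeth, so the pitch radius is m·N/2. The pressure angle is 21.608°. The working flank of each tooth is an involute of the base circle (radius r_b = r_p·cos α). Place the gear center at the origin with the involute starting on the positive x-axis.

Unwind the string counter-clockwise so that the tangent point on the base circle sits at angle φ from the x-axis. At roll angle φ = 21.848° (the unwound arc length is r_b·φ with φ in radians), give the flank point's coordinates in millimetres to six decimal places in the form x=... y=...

x=78.743332 y=1.340340

pitch radius r_p = m·N/2 = 2.683·59/2 = 79.148500
base radius r_b = r_p·cos α = 79.148500·cos 21.608° = 73.586345
roll angle φ = 21.848° = 0.38131953 rad
x = r_b·(cos φ + φ·sin φ) = 73.586345·(0.92817438 + 0.38131953·0.37214555) = 78.743332
y = r_b·(sin φ − φ·cos φ) = 73.586345·(0.37214555 − 0.38131953·0.92817438) = 1.340340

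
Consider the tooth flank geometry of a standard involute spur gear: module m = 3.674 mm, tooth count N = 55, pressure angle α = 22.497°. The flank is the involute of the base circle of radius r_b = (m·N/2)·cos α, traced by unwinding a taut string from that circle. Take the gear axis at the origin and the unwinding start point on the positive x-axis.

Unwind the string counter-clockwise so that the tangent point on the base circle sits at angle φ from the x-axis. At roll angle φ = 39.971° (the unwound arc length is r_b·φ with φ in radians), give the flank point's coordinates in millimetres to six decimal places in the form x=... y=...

pitch radius r_p = m·N/2 = 3.674·55/2 = 101.035000
base radius r_b = r_p·cos α = 101.035000·cos 22.497° = 93.346193
roll angle φ = 39.971° = 0.69762556 rad
x = r_b·(cos φ + φ·sin φ) = 93.346193·(0.76636969 + 0.69762556·0.64239980) = 113.371211
y = r_b·(sin φ − φ·cos φ) = 93.346193·(0.64239980 − 0.69762556·0.76636969) = 10.059053

x=113.371211 y=10.059053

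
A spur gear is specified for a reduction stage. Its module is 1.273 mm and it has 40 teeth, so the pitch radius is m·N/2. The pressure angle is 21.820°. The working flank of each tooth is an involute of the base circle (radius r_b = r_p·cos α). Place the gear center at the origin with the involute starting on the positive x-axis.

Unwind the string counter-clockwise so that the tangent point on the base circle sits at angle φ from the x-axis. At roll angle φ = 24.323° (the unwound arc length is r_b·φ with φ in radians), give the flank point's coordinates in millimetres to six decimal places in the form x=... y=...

x=25.670717 y=0.591955

pitch radius r_p = m·N/2 = 1.273·40/2 = 25.460000
base radius r_b = r_p·cos α = 25.460000·cos 21.820° = 23.635947
roll angle φ = 24.323° = 0.42451643 rad
x = r_b·(cos φ + φ·sin φ) = 23.635947·(0.91123801 + 0.42451643·0.41188019) = 25.670717
y = r_b·(sin φ − φ·cos φ) = 23.635947·(0.41188019 − 0.42451643·0.91123801) = 0.591955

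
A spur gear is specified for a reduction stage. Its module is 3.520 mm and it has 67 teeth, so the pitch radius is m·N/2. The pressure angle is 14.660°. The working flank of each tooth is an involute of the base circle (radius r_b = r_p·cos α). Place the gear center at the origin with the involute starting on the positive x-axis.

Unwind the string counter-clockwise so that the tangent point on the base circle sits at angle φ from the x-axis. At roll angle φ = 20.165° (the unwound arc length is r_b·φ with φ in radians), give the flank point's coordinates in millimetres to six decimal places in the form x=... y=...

x=120.929156 y=1.637307

pitch radius r_p = m·N/2 = 3.520·67/2 = 117.920000
base radius r_b = r_p·cos α = 117.920000·cos 14.660° = 114.081076
roll angle φ = 20.165° = 0.35194564 rad
x = r_b·(cos φ + φ·sin φ) = 114.081076·(0.93870378 + 0.35194564·0.34472484) = 120.929156
y = r_b·(sin φ − φ·cos φ) = 114.081076·(0.34472484 − 0.35194564·0.93870378) = 1.637307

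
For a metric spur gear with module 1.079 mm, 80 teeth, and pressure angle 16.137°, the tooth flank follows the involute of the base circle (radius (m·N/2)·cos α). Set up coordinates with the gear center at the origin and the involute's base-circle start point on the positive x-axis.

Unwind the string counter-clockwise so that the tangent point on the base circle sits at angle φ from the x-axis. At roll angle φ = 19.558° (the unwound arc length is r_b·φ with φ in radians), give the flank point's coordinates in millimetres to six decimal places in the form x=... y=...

x=43.805030 y=0.543299

pitch radius r_p = m·N/2 = 1.079·80/2 = 43.160000
base radius r_b = r_p·cos α = 43.160000·cos 16.137° = 41.459490
roll angle φ = 19.558° = 0.34135150 rad
x = r_b·(cos φ + φ·sin φ) = 41.459490·(0.94230310 + 0.34135150·0.33476092) = 43.805030
y = r_b·(sin φ − φ·cos φ) = 41.459490·(0.33476092 − 0.34135150·0.94230310) = 0.543299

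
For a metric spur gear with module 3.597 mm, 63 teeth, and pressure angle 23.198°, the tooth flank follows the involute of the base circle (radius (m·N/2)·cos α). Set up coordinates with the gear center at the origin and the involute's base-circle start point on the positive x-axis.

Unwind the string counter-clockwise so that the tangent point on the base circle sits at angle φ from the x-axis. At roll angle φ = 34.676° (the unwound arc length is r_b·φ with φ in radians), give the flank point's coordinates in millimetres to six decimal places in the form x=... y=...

x=121.506377 y=7.417257

pitch radius r_p = m·N/2 = 3.597·63/2 = 113.305500
base radius r_b = r_p·cos α = 113.305500·cos 23.198° = 104.144647
roll angle φ = 34.676° = 0.60521037 rad
x = r_b·(cos φ + φ·sin φ) = 104.144647·(0.82238243 + 0.60521037·0.56893509) = 121.506377
y = r_b·(sin φ − φ·cos φ) = 104.144647·(0.56893509 − 0.60521037·0.82238243) = 7.417257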